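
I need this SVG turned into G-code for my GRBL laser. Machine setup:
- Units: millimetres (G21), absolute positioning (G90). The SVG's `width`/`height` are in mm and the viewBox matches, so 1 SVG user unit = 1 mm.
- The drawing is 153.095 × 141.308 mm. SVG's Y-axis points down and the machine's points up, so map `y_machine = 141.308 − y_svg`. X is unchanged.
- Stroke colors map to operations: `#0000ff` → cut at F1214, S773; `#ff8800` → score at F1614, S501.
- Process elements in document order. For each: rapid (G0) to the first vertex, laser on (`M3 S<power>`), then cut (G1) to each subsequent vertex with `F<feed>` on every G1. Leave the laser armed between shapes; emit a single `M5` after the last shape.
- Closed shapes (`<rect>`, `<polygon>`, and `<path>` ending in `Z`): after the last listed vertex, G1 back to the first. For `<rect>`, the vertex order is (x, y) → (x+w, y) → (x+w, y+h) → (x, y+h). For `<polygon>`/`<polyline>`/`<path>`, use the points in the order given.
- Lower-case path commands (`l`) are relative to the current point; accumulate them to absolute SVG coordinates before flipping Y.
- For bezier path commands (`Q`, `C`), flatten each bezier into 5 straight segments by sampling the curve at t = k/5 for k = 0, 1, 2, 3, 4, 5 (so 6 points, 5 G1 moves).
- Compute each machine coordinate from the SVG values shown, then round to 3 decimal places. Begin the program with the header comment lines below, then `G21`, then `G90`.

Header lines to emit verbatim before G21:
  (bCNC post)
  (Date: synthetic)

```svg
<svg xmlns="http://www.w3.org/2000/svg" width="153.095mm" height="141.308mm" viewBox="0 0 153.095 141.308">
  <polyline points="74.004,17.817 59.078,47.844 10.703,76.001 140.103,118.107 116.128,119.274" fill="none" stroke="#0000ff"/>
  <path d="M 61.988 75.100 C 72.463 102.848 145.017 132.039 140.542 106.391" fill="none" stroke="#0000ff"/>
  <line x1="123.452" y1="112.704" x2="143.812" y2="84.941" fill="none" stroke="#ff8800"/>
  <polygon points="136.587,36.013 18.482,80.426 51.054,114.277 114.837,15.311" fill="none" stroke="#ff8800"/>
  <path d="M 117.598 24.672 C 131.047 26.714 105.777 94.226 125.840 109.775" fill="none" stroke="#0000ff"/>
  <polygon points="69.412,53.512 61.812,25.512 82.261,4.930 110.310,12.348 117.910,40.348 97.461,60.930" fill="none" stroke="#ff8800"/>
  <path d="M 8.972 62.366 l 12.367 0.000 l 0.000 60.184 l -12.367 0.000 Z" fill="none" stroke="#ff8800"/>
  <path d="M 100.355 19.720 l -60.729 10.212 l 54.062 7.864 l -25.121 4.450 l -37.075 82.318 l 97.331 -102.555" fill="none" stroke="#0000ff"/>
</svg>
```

(bCNC post)
(Date: synthetic)
G21
G90
G0 X74.004 Y123.491
M3 S773
G1 X59.078 Y93.464 F1214
G1 X10.703 Y65.307 F1214
G1 X140.103 Y23.201 F1214
G1 X116.128 Y22.034 F1214
G0 X61.988 Y66.208
M3 S773
G1 X74.610 Y49.836 F1214
G1 X95.453 Y35.820 F1214
G1 X117.841 Y26.860 F1214
G1 X135.096 Y25.659 F1214
G1 X140.542 Y34.917 F1214
G0 X123.452 Y28.604
M3 S501
G1 X143.812 Y56.367 F1614
G0 X136.587 Y105.295
M3 S501
G1 X18.482 Y60.882 F1614
G1 X51.054 Y27.031 F1614
G1 X114.837 Y125.997 F1614
G1 X136.587 Y105.295 F1614
G0 X117.598 Y116.636
M3 S773
G1 X121.694 Y108.494 F1214
G1 X120.531 Y90.276 F1214
G1 X118.145 Y67.618 F1214
G1 X118.570 Y46.158 F1214
G1 X125.840 Y31.533 F1214
G0 X69.412 Y87.796
M3 S501
G1 X61.812 Y115.796 F1614
G1 X82.261 Y136.378 F1614
G1 X110.310 Y128.960 F1614
G1 X117.910 Y100.960 F1614
G1 X97.461 Y80.378 F1614
G1 X69.412 Y87.796 F1614
G0 X8.972 Y78.942
M3 S501
G1 X21.339 Y78.942 F1614
G1 X21.339 Y18.758 F1614
G1 X8.972 Y18.758 F1614
G1 X8.972 Y78.942 F1614
G0 X100.355 Y121.588
M3 S773
G1 X39.626 Y111.376 F1214
G1 X93.688 Y103.512 F1214
G1 X68.567 Y99.062 F1214
G1 X31.492 Y16.744 F1214
G1 X128.823 Y119.299 F1214
M5

viewBox `0 0 153.095 141.308` with mm width/height → 1 unit = 1 mm. Flip: y_m = 141.308 − y_svg.

**Shape 1** — `<polyline>` open polyline, stroke `#0000ff` → cut (S773, F1214). Machine vertices: (74.004,123.491) → (59.078,93.464) → (10.703,65.307) → (140.103,23.201) → (116.128,22.034). Open path.

**Shape 2** — `<path>` cubic bezier, stroke `#0000ff` → cut (S773, F1214). Control points (SVG): P0=(61.988,75.100), P1=(72.463,102.848), P2=(145.017,132.039), P3=(140.542,106.391); sampled at t=k/5. Machine vertices: (61.988,66.208) → (74.610,49.836) → (95.453,35.820) → (117.841,26.860) → (135.096,25.659) → (140.542,34.917). Open path.

**Shape 3** — `<line>` line segment, stroke `#ff8800` → score (S501, F1614). Machine vertices: (123.452,28.604) → (143.812,56.367). Open path.

**Shape 4** — `<polygon>` closed polygon, stroke `#ff8800` → score (S501, F1614). Machine vertices: (136.587,105.295) → (18.482,60.882) → (51.054,27.031) → (114.837,125.997) → (136.587,105.295). Closed: final G1 returns to the first vertex.

**Shape 5** — `<path>` cubic bezier, stroke `#0000ff` → cut (S773, F1214). Control points (SVG): P0=(117.598,24.672), P1=(131.047,26.714), P2=(105.777,94.226), P3=(125.840,109.775); sampled at t=k/5. Machine vertices: (117.598,116.636) → (121.694,108.494) → (120.531,90.276) → (118.145,67.618) → (118.570,46.158) → (125.840,31.533). Open path.

**Shape 6** — `<polygon>` regular polygon, stroke `#ff8800` → score (S501, F1614). Machine vertices: (69.412,87.796) → (61.812,115.796) → (82.261,136.378) → (110.310,128.960) → (117.910,100.960) → (97.461,80.378) → (69.412,87.796). Closed: final G1 returns to the first vertex.

**Shape 7** — `<path>` rectangle, stroke `#ff8800` → score (S501, F1614). Machine vertices: (8.972,78.942) → (21.339,78.942) → (21.339,18.758) → (8.972,18.758) → (8.972,78.942). Closed: final G1 returns to the first vertex.

**Shape 8** — `<path>` open polyline, stroke `#0000ff` → cut (S773, F1214). Machine vertices: (100.355,121.588) → (39.626,111.376) → (93.688,103.512) → (68.567,99.062) → (31.492,16.744) → (128.823,119.299). Open path.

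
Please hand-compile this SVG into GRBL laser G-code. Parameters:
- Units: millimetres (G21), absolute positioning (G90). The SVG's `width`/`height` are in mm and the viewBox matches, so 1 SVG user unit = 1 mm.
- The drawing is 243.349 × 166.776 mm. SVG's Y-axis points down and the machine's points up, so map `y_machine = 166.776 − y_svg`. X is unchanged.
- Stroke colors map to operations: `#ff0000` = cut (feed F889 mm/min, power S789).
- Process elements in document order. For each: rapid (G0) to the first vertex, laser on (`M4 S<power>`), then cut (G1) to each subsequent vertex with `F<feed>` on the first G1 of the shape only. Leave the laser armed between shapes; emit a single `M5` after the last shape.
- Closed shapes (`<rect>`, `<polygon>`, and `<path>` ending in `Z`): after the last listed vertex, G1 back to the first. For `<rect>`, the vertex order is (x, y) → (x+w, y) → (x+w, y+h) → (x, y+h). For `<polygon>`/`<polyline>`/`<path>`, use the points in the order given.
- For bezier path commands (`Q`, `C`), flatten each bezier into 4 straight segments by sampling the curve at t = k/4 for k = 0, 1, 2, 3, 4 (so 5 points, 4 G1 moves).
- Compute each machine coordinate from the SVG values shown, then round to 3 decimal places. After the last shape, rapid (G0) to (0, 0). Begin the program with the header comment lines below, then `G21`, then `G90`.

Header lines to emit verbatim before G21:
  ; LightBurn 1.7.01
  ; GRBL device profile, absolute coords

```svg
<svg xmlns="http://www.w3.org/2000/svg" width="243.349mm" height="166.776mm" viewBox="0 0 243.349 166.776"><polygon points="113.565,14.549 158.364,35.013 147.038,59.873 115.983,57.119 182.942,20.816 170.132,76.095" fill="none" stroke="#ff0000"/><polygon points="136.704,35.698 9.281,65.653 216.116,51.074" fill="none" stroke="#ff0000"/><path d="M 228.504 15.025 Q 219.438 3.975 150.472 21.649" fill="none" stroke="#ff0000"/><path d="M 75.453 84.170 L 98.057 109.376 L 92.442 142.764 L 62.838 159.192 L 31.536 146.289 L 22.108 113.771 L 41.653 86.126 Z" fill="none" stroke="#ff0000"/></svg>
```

; LightBurn 1.7.01
; GRBL device profile, absolute coords
G21
G90
G0 X113.565 Y152.227
M4 S789
G1 X158.364 Y131.763 F889
G1 X147.038 Y106.903
G1 X115.983 Y109.657
G1 X182.942 Y145.960
G1 X170.132 Y90.681
G1 X113.565 Y152.227
G0 X136.704 Y131.078
M4 S789
G1 X9.281 Y101.123 F889
G1 X216.116 Y115.702
G1 X136.704 Y131.078
G0 X228.504 Y151.751
M4 S789
G1 X220.227 Y155.481 F889
G1 X204.463 Y155.620
G1 X181.211 Y152.169
G1 X150.472 Y145.127
G0 X75.453 Y82.606
M4 S789
G1 X98.057 Y57.400 F889
G1 X92.442 Y24.012
G1 X62.838 Y7.584
G1 X31.536 Y20.487
G1 X22.108 Y53.005
G1 X41.653 Y80.650
G1 X75.453 Y82.606
M5
G0 X0.000 Y0.000

1 u = 1 mm; y_m = 166.776 − y.

[1] `<polygon>` closed polygon, #ff0000→cut S789 F889: (113.565,152.227) → (158.364,131.763) → (147.038,106.903) → (115.983,109.657) → (182.942,145.960) → (170.132,90.681) → (113.565,152.227) (closed)

[2] `<polygon>` closed polygon, #ff0000→cut S789 F889: (136.704,131.078) → (9.281,101.123) → (216.116,115.702) → (136.704,131.078) (closed)

[3] `<path>` quadratic bezier, #ff0000→cut S789 F889: (228.504,151.751) → (220.227,155.481) → (204.463,155.620) → (181.211,152.169) → (150.472,145.127)

[4] `<path>` regular polygon, #ff0000→cut S789 F889: (75.453,82.606) → (98.057,57.400) → (92.442,24.012) → (62.838,7.584) → (31.536,20.487) → (22.108,53.005) → (41.653,80.650) → (75.453,82.606) (closed)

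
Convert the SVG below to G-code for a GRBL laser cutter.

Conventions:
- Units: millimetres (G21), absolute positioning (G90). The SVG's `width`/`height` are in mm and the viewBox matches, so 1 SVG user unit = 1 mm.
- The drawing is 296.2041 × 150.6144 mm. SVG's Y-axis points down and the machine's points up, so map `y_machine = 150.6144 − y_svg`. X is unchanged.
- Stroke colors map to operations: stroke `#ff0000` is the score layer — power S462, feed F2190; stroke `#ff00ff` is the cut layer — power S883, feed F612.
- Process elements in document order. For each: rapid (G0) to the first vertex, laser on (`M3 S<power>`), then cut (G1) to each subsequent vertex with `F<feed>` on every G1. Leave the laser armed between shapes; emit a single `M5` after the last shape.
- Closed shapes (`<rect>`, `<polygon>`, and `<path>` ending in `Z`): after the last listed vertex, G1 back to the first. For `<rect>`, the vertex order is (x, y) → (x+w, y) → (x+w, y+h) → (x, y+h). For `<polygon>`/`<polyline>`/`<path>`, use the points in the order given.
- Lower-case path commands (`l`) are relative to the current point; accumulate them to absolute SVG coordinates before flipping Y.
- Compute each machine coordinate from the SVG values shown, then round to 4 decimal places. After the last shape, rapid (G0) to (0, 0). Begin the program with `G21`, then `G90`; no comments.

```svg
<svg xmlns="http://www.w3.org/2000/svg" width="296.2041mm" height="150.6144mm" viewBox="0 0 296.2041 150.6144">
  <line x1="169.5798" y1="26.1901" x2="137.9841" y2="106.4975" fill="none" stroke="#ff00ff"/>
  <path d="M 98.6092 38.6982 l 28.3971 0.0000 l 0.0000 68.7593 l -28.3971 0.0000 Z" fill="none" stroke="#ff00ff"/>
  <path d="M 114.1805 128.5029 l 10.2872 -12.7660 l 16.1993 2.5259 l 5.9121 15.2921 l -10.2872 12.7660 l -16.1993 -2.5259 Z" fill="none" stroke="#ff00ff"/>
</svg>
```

viewBox `0 0 296.2041 150.6144` with mm width/height → 1 unit = 1 mm. Flip: y_m = 150.6144 − y_svg.

**Shape 1** — `<line>` line segment, stroke `#ff00ff` → cut (S883, F612). Machine vertices: (169.5798,124.4243) → (137.9841,44.1169). Open path.

**Shape 2** — `<path>` rectangle, stroke `#ff00ff` → cut (S883, F612). Machine vertices: (98.6092,111.9162) → (127.0063,111.9162) → (127.0063,43.1569) → (98.6092,43.1569) → (98.6092,111.9162). Closed: final G1 returns to the first vertex.

**Shape 3** — `<path>` regular polygon, stroke `#ff00ff` → cut (S883, F612). Machine vertices: (114.1805,22.1115) → (124.4677,34.8775) → (140.6670,32.3516) → (146.5791,17.0595) → (136.2919,4.2935) → (120.0926,6.8194) → (114.1805,22.1115). Closed: final G1 returns to the first vertex.

G21
G90
G0 X169.5798 Y124.4243
M3 S883
G1 X137.9841 Y44.1169 F612
G0 X98.6092 Y111.9162
M3 S883
G1 X127.0063 Y111.9162 F612
G1 X127.0063 Y43.1569 F612
G1 X98.6092 Y43.1569 F612
G1 X98.6092 Y111.9162 F612
G0 X114.1805 Y22.1115
M3 S883
G1 X124.4677 Y34.8775 F612
G1 X140.6670 Y32.3516 F612
G1 X146.5791 Y17.0595 F612
G1 X136.2919 Y4.2935 F612
G1 X120.0926 Y6.8194 F612
G1 X114.1805 Y22.1115 F612
M5
G0 X0.0000 Y0.0000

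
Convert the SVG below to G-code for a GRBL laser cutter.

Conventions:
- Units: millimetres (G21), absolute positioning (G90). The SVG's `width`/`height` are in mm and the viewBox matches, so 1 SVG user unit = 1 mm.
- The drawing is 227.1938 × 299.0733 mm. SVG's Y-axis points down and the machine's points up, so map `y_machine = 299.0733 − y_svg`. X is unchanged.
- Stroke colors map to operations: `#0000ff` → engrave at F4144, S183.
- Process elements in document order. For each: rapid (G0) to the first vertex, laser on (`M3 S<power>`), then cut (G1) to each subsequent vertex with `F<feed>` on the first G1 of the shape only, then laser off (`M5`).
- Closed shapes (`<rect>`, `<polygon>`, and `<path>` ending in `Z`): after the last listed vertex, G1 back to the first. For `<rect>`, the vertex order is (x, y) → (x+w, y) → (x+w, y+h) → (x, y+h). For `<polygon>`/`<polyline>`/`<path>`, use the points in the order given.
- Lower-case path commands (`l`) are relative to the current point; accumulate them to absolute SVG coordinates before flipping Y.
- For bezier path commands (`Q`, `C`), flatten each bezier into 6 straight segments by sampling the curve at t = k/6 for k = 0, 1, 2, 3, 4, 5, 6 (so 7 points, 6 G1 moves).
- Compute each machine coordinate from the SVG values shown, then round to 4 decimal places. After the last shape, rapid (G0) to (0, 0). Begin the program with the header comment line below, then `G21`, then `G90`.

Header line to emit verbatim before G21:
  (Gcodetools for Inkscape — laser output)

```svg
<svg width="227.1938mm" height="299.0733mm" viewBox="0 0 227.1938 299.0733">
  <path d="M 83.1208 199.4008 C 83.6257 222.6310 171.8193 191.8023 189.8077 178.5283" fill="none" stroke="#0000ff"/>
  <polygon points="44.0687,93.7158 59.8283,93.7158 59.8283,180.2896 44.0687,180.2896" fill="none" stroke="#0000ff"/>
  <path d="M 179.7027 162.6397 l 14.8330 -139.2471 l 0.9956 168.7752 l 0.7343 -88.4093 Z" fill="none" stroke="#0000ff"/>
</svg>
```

1 u = 1 mm; y_m = 299.0733 − y.

[1] `<path>` cubic bezier, #0000ff→engrave S183 F4144: (83.1208,99.6725) → (89.9497,92.2308) → (107.0073,91.8096) → (129.9079,96.4197) → (154.2655,104.0718) → (175.6941,112.7767) → (189.8077,120.5450)

[2] `<polygon>` rectangle, #0000ff→engrave S183 F4144: (44.0687,205.3575) → (59.8283,205.3575) → (59.8283,118.7837) → (44.0687,118.7837) → (44.0687,205.3575) (closed)

[3] `<path>` closed polygon, #0000ff→engrave S183 F4144: (179.7027,136.4336) → (194.5357,275.6807) → (195.5313,106.9055) → (196.2656,195.3148) → (179.7027,136.4336) (closed)

(Gcodetools for Inkscape — laser output)
G21
G90
G0 X83.1208 Y99.6725
M3 S183
G1 X89.9497 Y92.2308 F4144
G1 X107.0073 Y91.8096
G1 X129.9079 Y96.4197
G1 X154.2655 Y104.0718
G1 X175.6941 Y112.7767
G1 X189.8077 Y120.5450
M5
G0 X44.0687 Y205.3575
M3 S183
G1 X59.8283 Y205.3575 F4144
G1 X59.8283 Y118.7837
G1 X44.0687 Y118.7837
G1 X44.0687 Y205.3575
M5
G0 X179.7027 Y136.4336
M3 S183
G1 X194.5357 Y275.6807 F4144
G1 X195.5313 Y106.9055
G1 X196.2656 Y195.3148
G1 X179.7027 Y136.4336
M5
G0 X0.0000 Y0.0000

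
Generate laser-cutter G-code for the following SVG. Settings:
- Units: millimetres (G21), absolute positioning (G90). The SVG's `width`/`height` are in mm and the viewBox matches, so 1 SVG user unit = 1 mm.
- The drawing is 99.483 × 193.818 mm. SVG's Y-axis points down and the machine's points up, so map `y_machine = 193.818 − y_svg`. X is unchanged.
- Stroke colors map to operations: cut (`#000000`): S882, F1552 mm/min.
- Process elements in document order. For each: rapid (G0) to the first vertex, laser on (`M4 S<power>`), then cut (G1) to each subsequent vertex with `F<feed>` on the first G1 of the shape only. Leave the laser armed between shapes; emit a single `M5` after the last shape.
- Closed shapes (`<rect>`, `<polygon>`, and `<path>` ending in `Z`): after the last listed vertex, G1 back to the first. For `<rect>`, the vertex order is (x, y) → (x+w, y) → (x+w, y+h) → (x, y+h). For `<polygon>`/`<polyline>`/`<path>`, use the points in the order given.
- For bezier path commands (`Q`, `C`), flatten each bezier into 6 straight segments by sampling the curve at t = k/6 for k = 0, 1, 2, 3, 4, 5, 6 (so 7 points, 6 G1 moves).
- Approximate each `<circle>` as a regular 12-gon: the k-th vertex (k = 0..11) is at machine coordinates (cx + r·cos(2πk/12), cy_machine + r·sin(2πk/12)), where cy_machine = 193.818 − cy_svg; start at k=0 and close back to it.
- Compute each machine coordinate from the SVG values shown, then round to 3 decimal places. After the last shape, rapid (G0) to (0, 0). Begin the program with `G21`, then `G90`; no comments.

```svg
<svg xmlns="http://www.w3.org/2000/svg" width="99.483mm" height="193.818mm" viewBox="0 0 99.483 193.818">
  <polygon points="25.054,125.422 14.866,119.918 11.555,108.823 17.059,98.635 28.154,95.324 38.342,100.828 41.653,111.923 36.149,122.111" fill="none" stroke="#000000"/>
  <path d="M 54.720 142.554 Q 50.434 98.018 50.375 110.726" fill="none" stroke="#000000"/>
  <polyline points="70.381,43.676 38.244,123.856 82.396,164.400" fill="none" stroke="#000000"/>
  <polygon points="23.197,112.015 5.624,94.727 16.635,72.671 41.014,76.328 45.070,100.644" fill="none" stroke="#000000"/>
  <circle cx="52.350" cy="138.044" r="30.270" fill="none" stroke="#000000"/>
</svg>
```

G21
G90
G0 X25.054 Y68.396
M4 S882
G1 X14.866 Y73.900 F1552
G1 X11.555 Y84.995
G1 X17.059 Y95.183
G1 X28.154 Y98.494
G1 X38.342 Y92.990
G1 X41.653 Y81.895
G1 X36.149 Y71.707
G1 X25.054 Y68.396
G0 X54.720 Y51.264
M4 S882
G1 X53.409 Y64.519 F1552
G1 X52.332 Y74.594
G1 X51.491 Y81.489
G1 X50.884 Y85.204
G1 X50.512 Y85.738
G1 X50.375 Y83.092
G0 X70.381 Y150.142
M4 S882
G1 X38.244 Y69.962 F1552
G1 X82.396 Y29.418
G0 X23.197 Y81.803
M4 S882
G1 X5.624 Y99.091 F1552
G1 X16.635 Y121.147
G1 X41.014 Y117.490
G1 X45.070 Y93.174
G1 X23.197 Y81.803
G0 X82.620 Y55.774
M4 S882
G1 X78.565 Y70.909 F1552
G1 X67.485 Y81.989
G1 X52.350 Y86.044
G1 X37.215 Y81.989
G1 X26.135 Y70.909
G1 X22.080 Y55.774
G1 X26.135 Y40.639
G1 X37.215 Y29.559
G1 X52.350 Y25.504
G1 X67.485 Y29.559
G1 X78.565 Y40.639
G1 X82.620 Y55.774
M5
G0 X0.000 Y0.000

Since the viewBox matches the mm dimensions, user units are millimetres directly. The only transform is the Y-flip y_m = 193.818 − y_svg.

Shape 1 is a regular polygon drawn with `<polygon>`. Its stroke #000000 means cut at S882, F1552. After flipping Y the toolpath is (25.054,68.396) → (14.866,73.900) → (11.555,84.995) → (17.059,95.183) → (28.154,98.494) → (38.342,92.990) → (41.653,81.895) → (36.149,71.707) → (25.054,68.396), returning to the start.

Shape 2 is a quadratic bezier drawn with `<path>`. Its stroke #000000 means cut at S882, F1552. After flipping Y the toolpath is (54.720,51.264) → (53.409,64.519) → (52.332,74.594) → (51.491,81.489) → (50.884,85.204) → (50.512,85.738) → (50.375,83.092).

Shape 3 is a open polyline drawn with `<polyline>`. Its stroke #000000 means cut at S882, F1552. After flipping Y the toolpath is (70.381,150.142) → (38.244,69.962) → (82.396,29.418).

Shape 4 is a regular polygon drawn with `<polygon>`. Its stroke #000000 means cut at S882, F1552. After flipping Y the toolpath is (23.197,81.803) → (5.624,99.091) → (16.635,121.147) → (41.014,117.490) → (45.070,93.174) → (23.197,81.803), returning to the start.

Shape 5 is a circle drawn with `<circle>`. Its stroke #000000 means cut at S882, F1552. After flipping Y the toolpath is (82.620,55.774) → (78.565,70.909) → (67.485,81.989) → (52.350,86.044) → (37.215,81.989) → (26.135,70.909) → (22.080,55.774) → (26.135,40.639) → (37.215,29.559) → (52.350,25.504) → (67.485,29.559) → (78.565,40.639) → (82.620,55.774), returning to the start.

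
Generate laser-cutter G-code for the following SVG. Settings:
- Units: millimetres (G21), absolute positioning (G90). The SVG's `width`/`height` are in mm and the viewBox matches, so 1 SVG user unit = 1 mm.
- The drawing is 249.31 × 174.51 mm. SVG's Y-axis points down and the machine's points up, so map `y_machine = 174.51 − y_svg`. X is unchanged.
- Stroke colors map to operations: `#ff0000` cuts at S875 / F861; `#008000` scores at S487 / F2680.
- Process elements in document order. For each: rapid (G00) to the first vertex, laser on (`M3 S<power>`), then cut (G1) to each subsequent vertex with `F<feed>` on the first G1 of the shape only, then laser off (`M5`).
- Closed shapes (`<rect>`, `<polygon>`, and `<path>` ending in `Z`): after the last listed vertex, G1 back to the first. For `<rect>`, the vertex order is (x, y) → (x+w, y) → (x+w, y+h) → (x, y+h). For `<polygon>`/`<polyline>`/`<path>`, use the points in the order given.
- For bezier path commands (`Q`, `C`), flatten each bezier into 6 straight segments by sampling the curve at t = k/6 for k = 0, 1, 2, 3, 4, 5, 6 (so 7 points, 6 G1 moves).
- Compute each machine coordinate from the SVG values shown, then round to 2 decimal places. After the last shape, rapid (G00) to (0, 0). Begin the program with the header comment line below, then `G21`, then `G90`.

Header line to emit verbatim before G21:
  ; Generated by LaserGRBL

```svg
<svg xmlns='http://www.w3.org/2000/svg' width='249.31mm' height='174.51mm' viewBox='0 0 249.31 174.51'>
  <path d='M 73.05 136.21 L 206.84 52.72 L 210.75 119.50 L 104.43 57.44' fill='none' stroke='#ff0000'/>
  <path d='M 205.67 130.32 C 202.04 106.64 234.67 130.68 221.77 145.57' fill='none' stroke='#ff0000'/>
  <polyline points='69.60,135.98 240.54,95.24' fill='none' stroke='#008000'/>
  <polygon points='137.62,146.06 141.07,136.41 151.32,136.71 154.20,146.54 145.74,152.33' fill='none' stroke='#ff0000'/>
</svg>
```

Since the viewBox matches the mm dimensions, user units are millimetres directly. The only transform is the Y-flip y_m = 174.51 − y_svg.

Shape 1 is a open polyline drawn with `<path>`. Its stroke #ff0000 means cut at S875, F861. After flipping Y the toolpath is (73.05,38.30) → (206.84,121.79) → (210.75,55.01) → (104.43,117.07).

Shape 2 is a cubic bezier drawn with `<path>`. Its stroke #ff0000 means cut at S875, F861. After flipping Y the toolpath is (205.67,44.19) → (206.50,52.32) → (211.10,54.07) → (217.20,51.03) → (222.52,44.77) → (224.80,36.88) → (221.77,28.94).

Shape 3 is a line segment drawn with `<polyline>`. Its stroke #008000 means score at S487, F2680. After flipping Y the toolpath is (69.60,38.53) → (240.54,79.27).

Shape 4 is a regular polygon drawn with `<polygon>`. Its stroke #ff0000 means cut at S875, F861. After flipping Y the toolpath is (137.62,28.45) → (141.07,38.10) → (151.32,37.80) → (154.20,27.97) → (145.74,22.18) → (137.62,28.45), returning to the start.

; Generated by LaserGRBL
G21
G90
G00 X73.05 Y38.30
M3 S875
G1 X206.84 Y121.79 F861
G1 X210.75 Y55.01
G1 X104.43 Y117.07
M5
G00 X205.67 Y44.19
M3 S875
G1 X206.50 Y52.32 F861
G1 X211.10 Y54.07
G1 X217.20 Y51.03
G1 X222.52 Y44.77
G1 X224.80 Y36.88
G1 X221.77 Y28.94
M5
G00 X69.60 Y38.53
M3 S487
G1 X240.54 Y79.27 F2680
M5
G00 X137.62 Y28.45
M3 S875
G1 X141.07 Y38.10 F861
G1 X151.32 Y37.80
G1 X154.20 Y27.97
G1 X145.74 Y22.18
G1 X137.62 Y28.45
M5
G00 X0.00 Y0.00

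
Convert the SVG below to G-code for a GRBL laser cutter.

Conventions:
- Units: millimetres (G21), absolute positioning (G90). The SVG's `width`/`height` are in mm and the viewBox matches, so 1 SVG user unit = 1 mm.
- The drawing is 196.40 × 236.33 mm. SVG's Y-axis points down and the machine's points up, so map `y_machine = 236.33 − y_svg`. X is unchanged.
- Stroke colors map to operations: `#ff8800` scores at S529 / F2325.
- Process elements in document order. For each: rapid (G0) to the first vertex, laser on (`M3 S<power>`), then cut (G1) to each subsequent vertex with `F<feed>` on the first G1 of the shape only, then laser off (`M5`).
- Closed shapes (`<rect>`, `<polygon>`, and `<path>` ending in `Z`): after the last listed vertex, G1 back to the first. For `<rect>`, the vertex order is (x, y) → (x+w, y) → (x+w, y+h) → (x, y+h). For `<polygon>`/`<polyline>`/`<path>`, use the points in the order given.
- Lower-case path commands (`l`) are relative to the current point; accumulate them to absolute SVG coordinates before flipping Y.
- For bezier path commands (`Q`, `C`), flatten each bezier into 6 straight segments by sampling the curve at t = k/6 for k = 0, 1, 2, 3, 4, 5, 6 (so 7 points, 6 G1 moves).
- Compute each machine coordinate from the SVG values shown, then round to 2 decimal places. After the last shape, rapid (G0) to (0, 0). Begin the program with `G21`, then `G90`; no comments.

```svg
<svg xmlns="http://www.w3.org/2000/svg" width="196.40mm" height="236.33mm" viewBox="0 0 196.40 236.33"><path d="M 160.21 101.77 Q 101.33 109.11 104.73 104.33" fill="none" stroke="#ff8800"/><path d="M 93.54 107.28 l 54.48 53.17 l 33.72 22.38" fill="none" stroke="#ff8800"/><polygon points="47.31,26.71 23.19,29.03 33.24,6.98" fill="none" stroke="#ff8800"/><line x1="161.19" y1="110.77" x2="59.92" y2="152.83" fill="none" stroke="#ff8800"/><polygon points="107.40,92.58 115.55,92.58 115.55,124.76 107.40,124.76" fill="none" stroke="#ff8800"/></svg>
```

viewBox `0 0 196.40 236.33` with mm width/height → 1 unit = 1 mm. Flip: y_m = 236.33 − y_svg.

**Shape 1** — `<path>` quadratic bezier, stroke `#ff8800` → score (S529, F2325). Control points (SVG): P0=(160.21,101.77), P1=(101.33,109.11), P2=(104.73,104.33); sampled at t=k/6. Machine vertices: (160.21,134.56) → (142.31,132.45) → (127.88,131.01) → (116.90,130.25) → (109.38,130.16) → (105.33,130.74) → (104.73,132.00). Open path.

**Shape 2** — `<path>` open polyline, stroke `#ff8800` → score (S529, F2325). Machine vertices: (93.54,129.05) → (148.02,75.88) → (181.74,53.50). Open path.

**Shape 3** — `<polygon>` regular polygon, stroke `#ff8800` → score (S529, F2325). Machine vertices: (47.31,209.62) → (23.19,207.30) → (33.24,229.35) → (47.31,209.62). Closed: final G1 returns to the first vertex.

**Shape 4** — `<line>` line segment, stroke `#ff8800` → score (S529, F2325). Machine vertices: (161.19,125.56) → (59.92,83.50). Open path.

**Shape 5** — `<polygon>` rectangle, stroke `#ff8800` → score (S529, F2325). Machine vertices: (107.40,143.75) → (115.55,143.75) → (115.55,111.57) → (107.40,111.57) → (107.40,143.75). Closed: final G1 returns to the first vertex.

G21
G90
G0 X160.21 Y134.56
M3 S529
G1 X142.31 Y132.45 F2325
G1 X127.88 Y131.01
G1 X116.90 Y130.25
G1 X109.38 Y130.16
G1 X105.33 Y130.74
G1 X104.73 Y132.00
M5
G0 X93.54 Y129.05
M3 S529
G1 X148.02 Y75.88 F2325
G1 X181.74 Y53.50
M5
G0 X47.31 Y209.62
M3 S529
G1 X23.19 Y207.30 F2325
G1 X33.24 Y229.35
G1 X47.31 Y209.62
M5
G0 X161.19 Y125.56
M3 S529
G1 X59.92 Y83.50 F2325
M5
G0 X107.40 Y143.75
M3 S529
G1 X115.55 Y143.75 F2325
G1 X115.55 Y111.57
G1 X107.40 Y111.57
G1 X107.40 Y143.75
M5
G0 X0.00 Y0.00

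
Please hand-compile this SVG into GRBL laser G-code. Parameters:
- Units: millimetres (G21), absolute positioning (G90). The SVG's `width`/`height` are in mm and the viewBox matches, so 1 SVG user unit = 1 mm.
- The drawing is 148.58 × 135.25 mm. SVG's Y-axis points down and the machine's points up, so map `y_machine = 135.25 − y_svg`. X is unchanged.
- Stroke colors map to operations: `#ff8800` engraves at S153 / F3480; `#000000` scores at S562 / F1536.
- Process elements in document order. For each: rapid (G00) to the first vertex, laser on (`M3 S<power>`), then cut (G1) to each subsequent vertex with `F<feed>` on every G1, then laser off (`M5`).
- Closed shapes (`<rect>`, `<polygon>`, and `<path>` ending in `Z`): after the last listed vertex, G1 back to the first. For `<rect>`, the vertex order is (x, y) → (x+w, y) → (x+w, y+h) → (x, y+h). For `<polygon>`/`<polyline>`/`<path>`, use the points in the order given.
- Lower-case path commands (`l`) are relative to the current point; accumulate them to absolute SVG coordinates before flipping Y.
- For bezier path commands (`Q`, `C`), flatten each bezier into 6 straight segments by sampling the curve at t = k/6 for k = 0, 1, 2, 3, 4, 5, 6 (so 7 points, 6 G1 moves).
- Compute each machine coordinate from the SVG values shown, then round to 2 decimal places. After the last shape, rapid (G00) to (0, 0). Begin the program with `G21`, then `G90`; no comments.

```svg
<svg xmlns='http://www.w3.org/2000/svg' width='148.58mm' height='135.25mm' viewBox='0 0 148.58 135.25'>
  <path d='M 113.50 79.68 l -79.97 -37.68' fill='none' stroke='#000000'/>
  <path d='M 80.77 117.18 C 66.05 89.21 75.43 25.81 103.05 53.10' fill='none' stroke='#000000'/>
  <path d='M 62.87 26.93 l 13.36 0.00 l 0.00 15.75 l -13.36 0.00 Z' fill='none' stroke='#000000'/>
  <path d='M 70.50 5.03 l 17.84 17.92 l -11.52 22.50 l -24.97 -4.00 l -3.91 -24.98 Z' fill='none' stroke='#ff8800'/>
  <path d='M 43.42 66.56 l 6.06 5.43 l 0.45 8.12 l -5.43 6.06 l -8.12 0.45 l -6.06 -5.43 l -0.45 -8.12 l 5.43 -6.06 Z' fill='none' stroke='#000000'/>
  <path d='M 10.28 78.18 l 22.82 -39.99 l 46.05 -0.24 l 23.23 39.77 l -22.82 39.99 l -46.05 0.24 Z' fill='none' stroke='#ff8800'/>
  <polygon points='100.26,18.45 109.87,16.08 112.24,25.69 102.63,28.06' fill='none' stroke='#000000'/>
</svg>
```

G21
G90
G00 X113.50 Y55.57
M3 S562
G1 X33.53 Y93.25 F1536
M5
G00 X80.77 Y18.07
M3 S562
G1 X75.39 Y34.42 F1536
G1 X73.87 Y53.18 F1536
G1 X76.03 Y70.83 F1536
G1 X81.73 Y83.88 F1536
G1 X90.79 Y88.82 F1536
G1 X103.05 Y82.15 F1536
M5
G00 X62.87 Y108.32
M3 S562
G1 X76.23 Y108.32 F1536
G1 X76.23 Y92.57 F1536
G1 X62.87 Y92.57 F1536
G1 X62.87 Y108.32 F1536
M5
G00 X70.50 Y130.22
M3 S153
G1 X88.34 Y112.30 F3480
G1 X76.82 Y89.80 F3480
G1 X51.85 Y93.80 F3480
G1 X47.94 Y118.78 F3480
G1 X70.50 Y130.22 F3480
M5
G00 X43.42 Y68.69
M3 S562
G1 X49.48 Y63.26 F1536
G1 X49.93 Y55.14 F1536
G1 X44.50 Y49.08 F1536
G1 X36.38 Y48.63 F1536
G1 X30.32 Y54.06 F1536
G1 X29.87 Y62.18 F1536
G1 X35.30 Y68.24 F1536
G1 X43.42 Y68.69 F1536
M5
G00 X10.28 Y57.07
M3 S153
G1 X33.10 Y97.06 F3480
G1 X79.15 Y97.30 F3480
G1 X102.38 Y57.53 F3480
G1 X79.56 Y17.54 F3480
G1 X33.51 Y17.30 F3480
G1 X10.28 Y57.07 F3480
M5
G00 X100.26 Y116.80
M3 S562
G1 X109.87 Y119.17 F1536
G1 X112.24 Y109.56 F1536
G1 X102.63 Y107.19 F1536
G1 X100.26 Y116.80 F1536
M5
G00 X0.00 Y0.00

1 u = 1 mm; y_m = 135.25 − y.

[1] `<path>` line segment, #000000→score S562 F1536: (113.50,55.57) → (33.53,93.25)

[2] `<path>` cubic bezier, #000000→score S562 F1536: (80.77,18.07) → (75.39,34.42) → (73.87,53.18) → (76.03,70.83) → (81.73,83.88) → (90.79,88.82) → (103.05,82.15)

[3] `<path>` rectangle, #000000→score S562 F1536: (62.87,108.32) → (76.23,108.32) → (76.23,92.57) → (62.87,92.57) → (62.87,108.32) (closed)

[4] `<path>` regular polygon, #ff8800→engrave S153 F3480: (70.50,130.22) → (88.34,112.30) → (76.82,89.80) → (51.85,93.80) → (47.94,118.78) → (70.50,130.22) (closed)

[5] `<path>` regular polygon, #000000→score S562 F1536: (43.42,68.69) → (49.48,63.26) → (49.93,55.14) → (44.50,49.08) → (36.38,48.63) → (30.32,54.06) → (29.87,62.18) → (35.30,68.24) → (43.42,68.69) (closed)

[6] `<path>` regular polygon, #ff8800→engrave S153 F3480: (10.28,57.07) → (33.10,97.06) → (79.15,97.30) → (102.38,57.53) → (79.56,17.54) → (33.51,17.30) → (10.28,57.07) (closed)

[7] `<polygon>` regular polygon, #000000→score S562 F1536: (100.26,116.80) → (109.87,119.17) → (112.24,109.56) → (102.63,107.19) → (100.26,116.80) (closed)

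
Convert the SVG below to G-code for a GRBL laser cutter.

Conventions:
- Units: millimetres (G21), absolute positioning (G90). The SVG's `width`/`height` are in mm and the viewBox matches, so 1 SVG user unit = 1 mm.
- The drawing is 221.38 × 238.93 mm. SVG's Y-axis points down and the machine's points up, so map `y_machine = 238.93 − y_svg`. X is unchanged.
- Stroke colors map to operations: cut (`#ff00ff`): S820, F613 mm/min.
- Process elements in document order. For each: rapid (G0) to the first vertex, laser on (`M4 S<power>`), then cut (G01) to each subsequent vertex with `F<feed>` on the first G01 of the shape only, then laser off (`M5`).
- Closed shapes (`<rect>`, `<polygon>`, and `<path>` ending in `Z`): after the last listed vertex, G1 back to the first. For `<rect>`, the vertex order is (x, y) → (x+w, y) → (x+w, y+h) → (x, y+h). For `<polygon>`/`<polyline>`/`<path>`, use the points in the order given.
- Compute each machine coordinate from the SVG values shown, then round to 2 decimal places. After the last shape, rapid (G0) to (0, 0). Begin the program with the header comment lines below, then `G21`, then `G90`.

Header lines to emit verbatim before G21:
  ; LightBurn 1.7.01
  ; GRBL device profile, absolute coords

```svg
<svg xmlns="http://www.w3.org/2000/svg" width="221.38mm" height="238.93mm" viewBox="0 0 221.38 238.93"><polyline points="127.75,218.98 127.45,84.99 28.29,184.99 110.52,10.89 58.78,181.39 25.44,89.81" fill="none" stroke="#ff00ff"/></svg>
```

Since the viewBox matches the mm dimensions, user units are millimetres directly. The only transform is the Y-flip y_m = 238.93 − y_svg.

Shape 1 is a open polyline drawn with `<polyline>`. Its stroke #ff00ff means cut at S820, F613. After flipping Y the toolpath is (127.75,19.95) → (127.45,153.94) → (28.29,53.94) → (110.52,228.04) → (58.78,57.54) → (25.44,149.12).

; LightBurn 1.7.01
; GRBL device profile, absolute coords
G21
G90
G0 X127.75 Y19.95
M4 S820
G01 X127.45 Y153.94 F613
G01 X28.29 Y53.94
G01 X110.52 Y228.04
G01 X58.78 Y57.54
G01 X25.44 Y149.12
M5
G0 X0.00 Y0.00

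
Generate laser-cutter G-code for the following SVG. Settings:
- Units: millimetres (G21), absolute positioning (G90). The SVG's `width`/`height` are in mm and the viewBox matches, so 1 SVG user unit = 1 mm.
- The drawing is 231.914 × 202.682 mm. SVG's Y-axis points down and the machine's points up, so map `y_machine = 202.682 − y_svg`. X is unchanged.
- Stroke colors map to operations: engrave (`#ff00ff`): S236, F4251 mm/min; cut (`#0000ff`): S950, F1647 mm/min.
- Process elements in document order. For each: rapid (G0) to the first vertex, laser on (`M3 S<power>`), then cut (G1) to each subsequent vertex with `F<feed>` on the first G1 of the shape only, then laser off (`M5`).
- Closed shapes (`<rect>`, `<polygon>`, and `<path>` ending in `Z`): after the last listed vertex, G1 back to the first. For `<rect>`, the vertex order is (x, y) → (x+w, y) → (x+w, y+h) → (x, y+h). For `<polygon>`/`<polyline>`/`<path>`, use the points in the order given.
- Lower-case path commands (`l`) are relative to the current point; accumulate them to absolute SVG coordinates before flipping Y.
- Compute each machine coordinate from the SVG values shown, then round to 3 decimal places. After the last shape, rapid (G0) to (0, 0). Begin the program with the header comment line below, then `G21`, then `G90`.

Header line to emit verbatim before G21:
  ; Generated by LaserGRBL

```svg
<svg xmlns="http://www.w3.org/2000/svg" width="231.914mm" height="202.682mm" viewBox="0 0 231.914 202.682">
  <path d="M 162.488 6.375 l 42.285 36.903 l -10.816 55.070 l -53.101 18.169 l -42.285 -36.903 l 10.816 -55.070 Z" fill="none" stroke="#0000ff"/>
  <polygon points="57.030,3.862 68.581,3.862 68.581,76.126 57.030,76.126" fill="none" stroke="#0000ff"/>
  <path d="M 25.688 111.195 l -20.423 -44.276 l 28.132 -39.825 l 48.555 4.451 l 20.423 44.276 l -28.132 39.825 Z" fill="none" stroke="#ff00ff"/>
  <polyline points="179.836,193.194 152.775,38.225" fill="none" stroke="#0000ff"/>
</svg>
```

; Generated by LaserGRBL
G21
G90
G0 X162.488 Y196.307
M3 S950
G1 X204.773 Y159.404 F1647
G1 X193.957 Y104.334
G1 X140.856 Y86.165
G1 X98.571 Y123.068
G1 X109.387 Y178.138
G1 X162.488 Y196.307
M5
G0 X57.030 Y198.820
M3 S950
G1 X68.581 Y198.820 F1647
G1 X68.581 Y126.556
G1 X57.030 Y126.556
G1 X57.030 Y198.820
M5
G0 X25.688 Y91.487
M3 S236
G1 X5.265 Y135.763 F4251
G1 X33.397 Y175.588
G1 X81.952 Y171.137
G1 X102.375 Y126.861
G1 X74.243 Y87.036
G1 X25.688 Y91.487
M5
G0 X179.836 Y9.488
M3 S950
G1 X152.775 Y164.457 F1647
M5
G0 X0.000 Y0.000

viewBox `0 0 231.914 202.682` with mm width/height → 1 unit = 1 mm. Flip: y_m = 202.682 − y_svg.

**Shape 1** — `<path>` regular polygon, stroke `#0000ff` → cut (S950, F1647). Machine vertices: (162.488,196.307) → (204.773,159.404) → (193.957,104.334) → (140.856,86.165) → (98.571,123.068) → (109.387,178.138) → (162.488,196.307). Closed: final G1 returns to the first vertex.

**Shape 2** — `<polygon>` rectangle, stroke `#0000ff` → cut (S950, F1647). Machine vertices: (57.030,198.820) → (68.581,198.820) → (68.581,126.556) → (57.030,126.556) → (57.030,198.820). Closed: final G1 returns to the first vertex.

**Shape 3** — `<path>` regular polygon, stroke `#ff00ff` → engrave (S236, F4251). Machine vertices: (25.688,91.487) → (5.265,135.763) → (33.397,175.588) → (81.952,171.137) → (102.375,126.861) → (74.243,87.036) → (25.688,91.487). Closed: final G1 returns to the first vertex.

**Shape 4** — `<polyline>` line segment, stroke `#0000ff` → cut (S950, F1647). Machine vertices: (179.836,9.488) → (152.775,164.457). Open path.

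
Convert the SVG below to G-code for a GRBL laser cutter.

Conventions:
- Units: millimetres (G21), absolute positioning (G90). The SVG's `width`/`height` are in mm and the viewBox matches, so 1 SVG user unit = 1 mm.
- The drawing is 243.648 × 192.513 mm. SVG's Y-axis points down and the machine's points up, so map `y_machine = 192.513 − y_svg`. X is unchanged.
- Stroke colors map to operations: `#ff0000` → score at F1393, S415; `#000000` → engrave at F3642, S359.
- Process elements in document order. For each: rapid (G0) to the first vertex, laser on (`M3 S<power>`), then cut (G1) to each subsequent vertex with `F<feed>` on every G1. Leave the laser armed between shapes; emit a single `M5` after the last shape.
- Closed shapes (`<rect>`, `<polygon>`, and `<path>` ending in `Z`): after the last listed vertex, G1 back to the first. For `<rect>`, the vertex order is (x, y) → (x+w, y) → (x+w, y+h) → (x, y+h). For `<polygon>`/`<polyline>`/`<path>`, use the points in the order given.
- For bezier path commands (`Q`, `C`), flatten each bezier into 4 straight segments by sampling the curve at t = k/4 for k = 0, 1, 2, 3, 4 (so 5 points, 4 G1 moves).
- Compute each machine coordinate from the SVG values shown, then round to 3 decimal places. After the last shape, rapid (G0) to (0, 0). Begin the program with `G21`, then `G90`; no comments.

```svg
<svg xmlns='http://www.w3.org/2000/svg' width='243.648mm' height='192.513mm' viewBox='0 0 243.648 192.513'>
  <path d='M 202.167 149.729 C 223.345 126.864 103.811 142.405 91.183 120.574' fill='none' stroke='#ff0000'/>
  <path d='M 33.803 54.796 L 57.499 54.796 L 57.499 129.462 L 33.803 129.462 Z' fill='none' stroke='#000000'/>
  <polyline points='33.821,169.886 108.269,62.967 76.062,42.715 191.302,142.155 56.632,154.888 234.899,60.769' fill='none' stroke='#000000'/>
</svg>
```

G21
G90
G0 X202.167 Y42.784
M3 S415
G1 X195.536 Y53.916 F1393
G1 X159.352 Y57.749 F1393
G1 X116.830 Y61.389 F1393
G1 X91.183 Y71.939 F1393
G0 X33.803 Y137.717
M3 S359
G1 X57.499 Y137.717 F3642
G1 X57.499 Y63.051 F3642
G1 X33.803 Y63.051 F3642
G1 X33.803 Y137.717 F3642
G0 X33.821 Y22.627
M3 S359
G1 X108.269 Y129.546 F3642
G1 X76.062 Y149.798 F3642
G1 X191.302 Y50.358 F3642
G1 X56.632 Y37.625 F3642
G1 X234.899 Y131.744 F3642
M5
G0 X0.000 Y0.000

viewBox `0 0 243.648 192.513` with mm width/height → 1 unit = 1 mm. Flip: y_m = 192.513 − y_svg.

**Shape 1** — `<path>` cubic bezier, stroke `#ff0000` → score (S415, F1393). Control points (SVG): P0=(202.167,149.729), P1=(223.345,126.864), P2=(103.811,142.405), P3=(91.183,120.574); sampled at t=k/4. Machine vertices: (202.167,42.784) → (195.536,53.916) → (159.352,57.749) → (116.830,61.389) → (91.183,71.939). Open path.

**Shape 2** — `<path>` rectangle, stroke `#000000` → engrave (S359, F3642). Machine vertices: (33.803,137.717) → (57.499,137.717) → (57.499,63.051) → (33.803,63.051) → (33.803,137.717). Closed: final G1 returns to the first vertex.

**Shape 3** — `<polyline>` open polyline, stroke `#000000` → engrave (S359, F3642). Machine vertices: (33.821,22.627) → (108.269,129.546) → (76.062,149.798) → (191.302,50.358) → (56.632,37.625) → (234.899,131.744). Open path.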